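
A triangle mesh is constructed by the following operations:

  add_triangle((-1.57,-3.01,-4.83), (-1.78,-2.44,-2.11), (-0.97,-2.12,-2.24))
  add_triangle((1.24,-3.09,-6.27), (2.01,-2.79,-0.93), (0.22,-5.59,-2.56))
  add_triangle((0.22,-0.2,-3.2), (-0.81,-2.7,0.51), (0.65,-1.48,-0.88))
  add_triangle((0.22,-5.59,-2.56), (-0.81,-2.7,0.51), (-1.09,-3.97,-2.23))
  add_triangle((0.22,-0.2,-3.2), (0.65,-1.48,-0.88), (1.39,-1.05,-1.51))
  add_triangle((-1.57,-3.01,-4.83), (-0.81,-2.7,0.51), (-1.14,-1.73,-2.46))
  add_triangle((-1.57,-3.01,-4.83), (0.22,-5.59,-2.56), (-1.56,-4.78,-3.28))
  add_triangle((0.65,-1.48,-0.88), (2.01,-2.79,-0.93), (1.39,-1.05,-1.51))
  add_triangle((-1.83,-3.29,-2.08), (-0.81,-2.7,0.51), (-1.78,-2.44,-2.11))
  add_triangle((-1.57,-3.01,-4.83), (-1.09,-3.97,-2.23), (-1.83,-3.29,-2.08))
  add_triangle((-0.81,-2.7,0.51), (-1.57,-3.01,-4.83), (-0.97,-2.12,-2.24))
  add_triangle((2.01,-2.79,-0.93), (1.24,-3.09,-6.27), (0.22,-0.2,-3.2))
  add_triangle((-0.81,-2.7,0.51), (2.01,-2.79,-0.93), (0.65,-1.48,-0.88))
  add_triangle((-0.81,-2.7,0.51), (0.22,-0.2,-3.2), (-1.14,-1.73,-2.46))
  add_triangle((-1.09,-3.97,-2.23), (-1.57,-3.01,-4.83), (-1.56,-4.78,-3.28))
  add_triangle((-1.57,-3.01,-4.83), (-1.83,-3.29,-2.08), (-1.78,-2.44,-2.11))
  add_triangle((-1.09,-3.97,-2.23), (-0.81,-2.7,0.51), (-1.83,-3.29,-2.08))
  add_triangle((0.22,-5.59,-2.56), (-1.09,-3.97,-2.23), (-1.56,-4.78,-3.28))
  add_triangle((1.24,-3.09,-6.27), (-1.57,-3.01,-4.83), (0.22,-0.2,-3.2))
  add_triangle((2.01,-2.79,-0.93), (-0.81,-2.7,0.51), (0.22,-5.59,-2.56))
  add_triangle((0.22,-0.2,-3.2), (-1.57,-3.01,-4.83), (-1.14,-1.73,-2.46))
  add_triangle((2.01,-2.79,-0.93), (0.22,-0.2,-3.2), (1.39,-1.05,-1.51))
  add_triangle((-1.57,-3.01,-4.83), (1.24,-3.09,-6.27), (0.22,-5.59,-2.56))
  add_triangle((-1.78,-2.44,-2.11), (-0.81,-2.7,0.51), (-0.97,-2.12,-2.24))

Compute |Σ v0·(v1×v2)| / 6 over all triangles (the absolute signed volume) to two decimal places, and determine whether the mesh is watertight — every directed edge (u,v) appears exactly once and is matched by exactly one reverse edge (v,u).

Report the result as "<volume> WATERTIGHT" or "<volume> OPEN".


35.90 WATERTIGHT

Per-triangle v0·(v1×v2)/6:
  t1: -0.4187
  t2: +8.9572
  t3: -1.4479
  t4: +2.3794
  t5: -0.6771
  t6: +0.6722
  t7: +3.9053
  t8: -0.3384
  t9: +0.2987
  t10: +1.8108
  t11: -0.0189
  t12: +1.6218
  t13: -0.7683
  t14: -1.2559
  t15: -0.2216
  t16: +0.7110
  t17: +1.2532
  t18: +0.5958
  t19: +3.9054
  t20: +3.3887
  t21: +0.2918
  t22: +0.8821
  t23: +11.2336
  t24: -0.8588
Σ = +35.9015 → |volume| = 35.90

Directed edges: 72 total, each appears once with its reverse present → watertight.


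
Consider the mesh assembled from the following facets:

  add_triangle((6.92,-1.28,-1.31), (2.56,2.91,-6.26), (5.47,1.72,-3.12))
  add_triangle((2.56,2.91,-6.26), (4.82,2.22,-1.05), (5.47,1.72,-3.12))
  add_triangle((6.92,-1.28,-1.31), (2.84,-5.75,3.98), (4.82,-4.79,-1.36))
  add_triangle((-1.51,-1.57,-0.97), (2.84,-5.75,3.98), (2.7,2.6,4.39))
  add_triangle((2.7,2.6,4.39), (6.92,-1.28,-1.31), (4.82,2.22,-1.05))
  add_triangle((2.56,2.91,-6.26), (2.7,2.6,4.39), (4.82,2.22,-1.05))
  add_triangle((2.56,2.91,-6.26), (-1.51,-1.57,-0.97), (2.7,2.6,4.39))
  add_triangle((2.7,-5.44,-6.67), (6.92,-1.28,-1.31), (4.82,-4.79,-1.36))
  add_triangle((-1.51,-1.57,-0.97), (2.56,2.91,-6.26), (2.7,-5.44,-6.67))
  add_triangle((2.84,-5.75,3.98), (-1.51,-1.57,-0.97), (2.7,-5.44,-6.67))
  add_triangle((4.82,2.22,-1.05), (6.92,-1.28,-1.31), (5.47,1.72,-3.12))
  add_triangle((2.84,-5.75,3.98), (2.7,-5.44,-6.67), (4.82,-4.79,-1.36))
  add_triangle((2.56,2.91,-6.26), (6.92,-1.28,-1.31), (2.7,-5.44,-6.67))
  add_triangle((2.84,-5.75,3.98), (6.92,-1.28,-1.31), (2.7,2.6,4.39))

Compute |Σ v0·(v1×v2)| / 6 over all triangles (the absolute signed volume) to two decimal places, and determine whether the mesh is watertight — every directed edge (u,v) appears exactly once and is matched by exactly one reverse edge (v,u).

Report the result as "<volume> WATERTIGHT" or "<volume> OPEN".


275.20 WATERTIGHT

Per-triangle v0·(v1×v2)/6:
  t1: +10.0619
  t2: +6.3433
  t3: +23.0090
  t4: +5.7038
  t5: +18.0802
  t6: +13.1358
  t7: -0.2464
  t8: +25.1414
  t9: +16.9315
  t10: +22.8817
  t11: +7.0472
  t12: +24.4843
  t13: +56.9428
  t14: +45.6822
Σ = +275.1986 → |volume| = 275.20

Directed edges: 42 total, each appears once with its reverse present → watertight.


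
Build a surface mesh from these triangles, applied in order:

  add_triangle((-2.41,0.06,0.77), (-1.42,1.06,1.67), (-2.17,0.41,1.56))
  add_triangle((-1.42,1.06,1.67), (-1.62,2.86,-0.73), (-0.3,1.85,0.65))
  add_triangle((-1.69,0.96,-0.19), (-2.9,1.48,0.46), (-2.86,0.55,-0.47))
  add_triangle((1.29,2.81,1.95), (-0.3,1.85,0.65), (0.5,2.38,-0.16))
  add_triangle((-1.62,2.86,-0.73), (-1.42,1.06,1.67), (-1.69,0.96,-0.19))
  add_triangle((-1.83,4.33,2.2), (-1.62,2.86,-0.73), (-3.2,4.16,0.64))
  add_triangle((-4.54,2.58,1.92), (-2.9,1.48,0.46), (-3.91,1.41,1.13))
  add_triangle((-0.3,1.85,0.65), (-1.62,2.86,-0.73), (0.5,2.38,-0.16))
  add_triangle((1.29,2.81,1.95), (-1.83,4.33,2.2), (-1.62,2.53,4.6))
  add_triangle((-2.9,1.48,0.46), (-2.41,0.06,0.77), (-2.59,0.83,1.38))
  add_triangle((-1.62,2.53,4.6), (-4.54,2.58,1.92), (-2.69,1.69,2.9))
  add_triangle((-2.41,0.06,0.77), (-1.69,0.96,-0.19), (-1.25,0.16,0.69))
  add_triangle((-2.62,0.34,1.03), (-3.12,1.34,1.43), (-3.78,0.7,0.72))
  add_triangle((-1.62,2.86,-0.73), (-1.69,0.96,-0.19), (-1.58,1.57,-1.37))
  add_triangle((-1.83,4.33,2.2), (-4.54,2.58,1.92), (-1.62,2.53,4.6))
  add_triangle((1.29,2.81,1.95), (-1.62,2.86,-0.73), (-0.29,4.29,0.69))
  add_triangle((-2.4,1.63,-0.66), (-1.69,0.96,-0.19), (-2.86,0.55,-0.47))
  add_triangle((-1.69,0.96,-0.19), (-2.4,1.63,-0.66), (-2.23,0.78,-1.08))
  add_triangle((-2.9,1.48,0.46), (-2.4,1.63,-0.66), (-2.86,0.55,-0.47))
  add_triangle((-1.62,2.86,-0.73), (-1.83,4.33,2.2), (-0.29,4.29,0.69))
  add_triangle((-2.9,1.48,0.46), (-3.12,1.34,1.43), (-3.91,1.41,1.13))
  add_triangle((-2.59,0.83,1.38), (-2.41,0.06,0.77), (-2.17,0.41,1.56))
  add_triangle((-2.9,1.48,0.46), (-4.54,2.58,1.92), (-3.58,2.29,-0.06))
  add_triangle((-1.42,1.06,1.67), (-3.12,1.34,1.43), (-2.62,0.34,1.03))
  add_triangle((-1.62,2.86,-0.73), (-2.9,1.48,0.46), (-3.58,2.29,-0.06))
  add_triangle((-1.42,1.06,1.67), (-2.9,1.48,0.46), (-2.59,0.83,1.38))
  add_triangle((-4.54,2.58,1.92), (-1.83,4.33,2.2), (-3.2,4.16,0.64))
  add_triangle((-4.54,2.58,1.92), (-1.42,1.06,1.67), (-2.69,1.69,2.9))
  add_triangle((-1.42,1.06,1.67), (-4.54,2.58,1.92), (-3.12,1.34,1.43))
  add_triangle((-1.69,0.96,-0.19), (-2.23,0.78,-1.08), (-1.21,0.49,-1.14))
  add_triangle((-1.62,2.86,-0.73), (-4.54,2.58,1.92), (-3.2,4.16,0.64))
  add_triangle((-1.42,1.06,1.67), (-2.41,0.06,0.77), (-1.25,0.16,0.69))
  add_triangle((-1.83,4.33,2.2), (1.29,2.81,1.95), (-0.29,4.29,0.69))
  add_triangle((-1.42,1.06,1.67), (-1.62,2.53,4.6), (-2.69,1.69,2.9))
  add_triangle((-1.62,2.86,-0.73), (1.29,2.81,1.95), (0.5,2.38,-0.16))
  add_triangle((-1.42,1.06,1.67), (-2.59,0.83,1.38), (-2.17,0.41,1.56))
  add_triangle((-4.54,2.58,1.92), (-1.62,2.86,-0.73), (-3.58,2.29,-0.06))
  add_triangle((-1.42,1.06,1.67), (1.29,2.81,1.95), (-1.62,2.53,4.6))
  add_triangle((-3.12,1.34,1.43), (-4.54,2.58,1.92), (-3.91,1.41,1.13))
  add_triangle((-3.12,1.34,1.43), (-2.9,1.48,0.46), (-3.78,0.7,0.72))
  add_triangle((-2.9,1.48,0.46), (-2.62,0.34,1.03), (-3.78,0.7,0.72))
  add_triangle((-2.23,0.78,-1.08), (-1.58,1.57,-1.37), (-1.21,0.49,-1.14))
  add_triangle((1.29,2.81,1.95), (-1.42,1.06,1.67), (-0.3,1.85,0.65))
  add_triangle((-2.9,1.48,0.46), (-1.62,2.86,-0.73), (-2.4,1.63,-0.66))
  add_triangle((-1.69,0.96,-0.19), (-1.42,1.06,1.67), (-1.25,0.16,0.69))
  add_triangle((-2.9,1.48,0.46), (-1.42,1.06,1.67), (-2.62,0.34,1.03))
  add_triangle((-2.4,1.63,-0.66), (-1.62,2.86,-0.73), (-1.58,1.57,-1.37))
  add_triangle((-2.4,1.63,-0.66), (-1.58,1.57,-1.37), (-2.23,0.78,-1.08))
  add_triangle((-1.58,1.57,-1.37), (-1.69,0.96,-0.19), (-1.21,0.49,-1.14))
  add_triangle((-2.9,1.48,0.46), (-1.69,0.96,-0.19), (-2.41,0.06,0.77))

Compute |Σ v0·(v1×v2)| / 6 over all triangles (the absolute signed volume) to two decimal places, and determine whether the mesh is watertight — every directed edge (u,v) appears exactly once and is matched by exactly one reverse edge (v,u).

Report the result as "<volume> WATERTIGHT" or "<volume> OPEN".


Per-triangle v0·(v1×v2)/6:
  t1: -0.1828
  t2: -1.1302
  t3: -0.2449
  t4: -0.7992
  t5: -1.0388
  t6: +1.8342
  t7: +0.4043
  t8: -0.8291
  t9: +6.1340
  t10: +0.4559
  t11: +1.6683
  t12: -0.1449
  t13: +0.3314
  t14: -0.5477
  t15: +8.0094
  t16: -0.2689
  t17: -0.1293
  t18: +0.1158
  t19: +0.6384
  t20: +2.8417
  t21: -0.2024
  t22: +0.1875
  t23: +0.3483
  t24: +0.3762
  t25: -0.3962
  t26: +0.5005
  t27: +4.3024
  t28: -0.2069
  t29: +0.3716
  t30: -0.0915
  t31: +1.4604
  t32: +0.0566
  t33: +3.2376
  t34: -0.1204
  t35: +1.7350
  t36: +0.2180
  t37: +2.0362
  t38: -1.3226
  t39: +0.2395
  t40: +0.5408
  t41: -0.3070
  t42: +0.1945
  t43: -1.0689
  t44: +0.8294
  t45: -0.3427
  t46: -0.7959
  t47: +0.6019
  t48: +0.3676
  t49: -0.2564
  t50: +0.2407
Σ = +29.8516 → |volume| = 29.85

Directed edges: 150 total, each appears once with its reverse present → watertight.

29.85 WATERTIGHT


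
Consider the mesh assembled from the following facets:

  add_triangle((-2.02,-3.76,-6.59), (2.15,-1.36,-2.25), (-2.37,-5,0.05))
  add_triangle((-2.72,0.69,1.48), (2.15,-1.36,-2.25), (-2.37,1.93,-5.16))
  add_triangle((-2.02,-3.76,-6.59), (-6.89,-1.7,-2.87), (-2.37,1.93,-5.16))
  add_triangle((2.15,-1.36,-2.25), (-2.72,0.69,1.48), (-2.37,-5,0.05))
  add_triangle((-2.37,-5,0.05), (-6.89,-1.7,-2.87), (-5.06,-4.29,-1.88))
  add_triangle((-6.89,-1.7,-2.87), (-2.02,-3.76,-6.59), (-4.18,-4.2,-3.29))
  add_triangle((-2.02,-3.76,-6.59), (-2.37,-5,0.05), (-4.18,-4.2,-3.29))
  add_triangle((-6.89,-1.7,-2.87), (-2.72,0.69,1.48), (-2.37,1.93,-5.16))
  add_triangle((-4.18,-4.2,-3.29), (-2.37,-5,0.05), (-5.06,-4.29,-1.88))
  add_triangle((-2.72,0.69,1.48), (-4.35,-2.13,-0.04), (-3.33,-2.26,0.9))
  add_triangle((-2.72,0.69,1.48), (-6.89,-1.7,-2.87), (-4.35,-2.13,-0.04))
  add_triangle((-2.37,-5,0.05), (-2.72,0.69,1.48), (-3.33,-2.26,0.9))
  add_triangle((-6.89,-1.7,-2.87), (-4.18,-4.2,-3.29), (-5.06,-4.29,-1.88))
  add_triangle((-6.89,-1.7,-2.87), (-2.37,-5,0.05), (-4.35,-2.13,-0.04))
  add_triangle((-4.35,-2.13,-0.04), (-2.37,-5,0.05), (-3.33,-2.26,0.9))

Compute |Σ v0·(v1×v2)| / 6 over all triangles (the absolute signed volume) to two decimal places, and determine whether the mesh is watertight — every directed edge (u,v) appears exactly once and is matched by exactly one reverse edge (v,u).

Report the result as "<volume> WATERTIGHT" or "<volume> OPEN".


Per-triangle v0·(v1×v2)/6:
  t1: +15.8833
  t2: -3.0324
  t3: +32.2294
  t4: -2.2850
  t5: +2.4681
  t6: +15.1161
  t7: +11.4308
  t8: +14.0679
  t9: +4.8957
  t10: +2.0510
  t11: +5.9404
  t12: +0.5709
  t13: +6.2382
  t14: +7.7256
  t15: +2.5578
Σ = +115.8577 → |volume| = 115.86

Directed edges: 45 total; 3 unmatched, e.g. (-2.02,-3.76,-6.59)→(2.15,-1.36,-2.25) → open.

115.86 OPEN


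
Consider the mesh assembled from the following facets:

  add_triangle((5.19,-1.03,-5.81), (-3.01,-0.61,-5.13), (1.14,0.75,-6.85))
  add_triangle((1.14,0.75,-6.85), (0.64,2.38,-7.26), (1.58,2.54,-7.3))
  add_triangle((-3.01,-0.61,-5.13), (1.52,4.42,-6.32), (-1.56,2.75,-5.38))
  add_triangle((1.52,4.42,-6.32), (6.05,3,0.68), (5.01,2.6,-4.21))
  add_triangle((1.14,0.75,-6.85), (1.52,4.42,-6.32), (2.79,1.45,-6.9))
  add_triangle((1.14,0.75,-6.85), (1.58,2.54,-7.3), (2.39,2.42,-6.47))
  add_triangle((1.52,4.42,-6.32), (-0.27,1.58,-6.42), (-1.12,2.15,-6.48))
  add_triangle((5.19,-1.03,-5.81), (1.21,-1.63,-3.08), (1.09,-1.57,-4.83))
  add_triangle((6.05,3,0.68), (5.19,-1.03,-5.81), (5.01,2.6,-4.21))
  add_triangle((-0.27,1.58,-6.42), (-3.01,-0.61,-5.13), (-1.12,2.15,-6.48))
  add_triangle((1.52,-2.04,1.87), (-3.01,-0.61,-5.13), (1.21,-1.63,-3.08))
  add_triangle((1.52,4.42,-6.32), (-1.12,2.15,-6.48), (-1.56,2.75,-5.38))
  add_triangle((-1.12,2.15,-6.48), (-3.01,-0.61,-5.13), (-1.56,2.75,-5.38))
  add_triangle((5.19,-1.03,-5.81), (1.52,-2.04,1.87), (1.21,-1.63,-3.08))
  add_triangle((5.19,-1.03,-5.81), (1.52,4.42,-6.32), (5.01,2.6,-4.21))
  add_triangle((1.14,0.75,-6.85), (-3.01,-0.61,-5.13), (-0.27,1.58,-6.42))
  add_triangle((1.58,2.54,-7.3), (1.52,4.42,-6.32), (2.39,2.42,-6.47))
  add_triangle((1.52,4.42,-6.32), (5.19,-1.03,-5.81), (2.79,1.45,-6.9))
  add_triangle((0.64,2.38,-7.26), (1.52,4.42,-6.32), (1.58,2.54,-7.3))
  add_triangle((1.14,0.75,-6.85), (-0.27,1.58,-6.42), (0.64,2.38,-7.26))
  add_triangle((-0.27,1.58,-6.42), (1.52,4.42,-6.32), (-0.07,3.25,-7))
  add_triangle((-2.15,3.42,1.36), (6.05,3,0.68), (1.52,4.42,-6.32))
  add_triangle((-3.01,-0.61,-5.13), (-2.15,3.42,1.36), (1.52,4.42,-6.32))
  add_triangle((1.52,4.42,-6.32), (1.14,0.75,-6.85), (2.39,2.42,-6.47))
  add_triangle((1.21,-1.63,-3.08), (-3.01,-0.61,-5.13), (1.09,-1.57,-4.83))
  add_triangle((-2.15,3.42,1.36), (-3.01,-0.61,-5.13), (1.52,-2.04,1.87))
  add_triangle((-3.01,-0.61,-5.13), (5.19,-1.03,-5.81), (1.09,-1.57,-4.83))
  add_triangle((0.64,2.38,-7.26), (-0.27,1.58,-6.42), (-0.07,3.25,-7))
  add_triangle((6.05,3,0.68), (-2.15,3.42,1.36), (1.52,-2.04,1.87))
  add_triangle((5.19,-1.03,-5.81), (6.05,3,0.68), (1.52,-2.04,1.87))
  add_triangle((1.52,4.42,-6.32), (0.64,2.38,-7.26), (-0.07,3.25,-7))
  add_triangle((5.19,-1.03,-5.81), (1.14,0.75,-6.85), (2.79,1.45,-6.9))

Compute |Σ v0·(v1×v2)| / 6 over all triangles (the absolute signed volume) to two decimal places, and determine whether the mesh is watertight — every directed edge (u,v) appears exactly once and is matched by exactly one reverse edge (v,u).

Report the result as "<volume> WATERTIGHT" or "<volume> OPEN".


Per-triangle v0·(v1×v2)/6:
  t1: +12.9986
  t2: +1.7900
  t3: -8.0926
  t4: +16.8881
  t5: +6.6160
  t6: +1.8964
  t7: +3.6586
  t8: +2.3194
  t9: +18.0894
  t10: +3.3581
  t11: +5.3793
  t12: +4.3034
  t13: +3.7863
  t14: +6.8884
  t15: +20.0707
  t16: +5.6593
  t17: +2.6430
  t18: +7.4203
  t19: +2.4896
  t20: +1.8531
  t21: -2.2305
  t22: +35.2824
  t23: +27.5998
  t24: -4.6745
  t25: +1.6714
  t26: +4.5245
  t27: +6.1825
  t28: +1.4024
  t29: +12.1980
  t30: +24.1841
  t31: +3.0651
  t32: +6.4713
Σ = +235.6919 → |volume| = 235.69

Directed edges: 96 total, each appears once with its reverse present → watertight.

235.69 WATERTIGHT


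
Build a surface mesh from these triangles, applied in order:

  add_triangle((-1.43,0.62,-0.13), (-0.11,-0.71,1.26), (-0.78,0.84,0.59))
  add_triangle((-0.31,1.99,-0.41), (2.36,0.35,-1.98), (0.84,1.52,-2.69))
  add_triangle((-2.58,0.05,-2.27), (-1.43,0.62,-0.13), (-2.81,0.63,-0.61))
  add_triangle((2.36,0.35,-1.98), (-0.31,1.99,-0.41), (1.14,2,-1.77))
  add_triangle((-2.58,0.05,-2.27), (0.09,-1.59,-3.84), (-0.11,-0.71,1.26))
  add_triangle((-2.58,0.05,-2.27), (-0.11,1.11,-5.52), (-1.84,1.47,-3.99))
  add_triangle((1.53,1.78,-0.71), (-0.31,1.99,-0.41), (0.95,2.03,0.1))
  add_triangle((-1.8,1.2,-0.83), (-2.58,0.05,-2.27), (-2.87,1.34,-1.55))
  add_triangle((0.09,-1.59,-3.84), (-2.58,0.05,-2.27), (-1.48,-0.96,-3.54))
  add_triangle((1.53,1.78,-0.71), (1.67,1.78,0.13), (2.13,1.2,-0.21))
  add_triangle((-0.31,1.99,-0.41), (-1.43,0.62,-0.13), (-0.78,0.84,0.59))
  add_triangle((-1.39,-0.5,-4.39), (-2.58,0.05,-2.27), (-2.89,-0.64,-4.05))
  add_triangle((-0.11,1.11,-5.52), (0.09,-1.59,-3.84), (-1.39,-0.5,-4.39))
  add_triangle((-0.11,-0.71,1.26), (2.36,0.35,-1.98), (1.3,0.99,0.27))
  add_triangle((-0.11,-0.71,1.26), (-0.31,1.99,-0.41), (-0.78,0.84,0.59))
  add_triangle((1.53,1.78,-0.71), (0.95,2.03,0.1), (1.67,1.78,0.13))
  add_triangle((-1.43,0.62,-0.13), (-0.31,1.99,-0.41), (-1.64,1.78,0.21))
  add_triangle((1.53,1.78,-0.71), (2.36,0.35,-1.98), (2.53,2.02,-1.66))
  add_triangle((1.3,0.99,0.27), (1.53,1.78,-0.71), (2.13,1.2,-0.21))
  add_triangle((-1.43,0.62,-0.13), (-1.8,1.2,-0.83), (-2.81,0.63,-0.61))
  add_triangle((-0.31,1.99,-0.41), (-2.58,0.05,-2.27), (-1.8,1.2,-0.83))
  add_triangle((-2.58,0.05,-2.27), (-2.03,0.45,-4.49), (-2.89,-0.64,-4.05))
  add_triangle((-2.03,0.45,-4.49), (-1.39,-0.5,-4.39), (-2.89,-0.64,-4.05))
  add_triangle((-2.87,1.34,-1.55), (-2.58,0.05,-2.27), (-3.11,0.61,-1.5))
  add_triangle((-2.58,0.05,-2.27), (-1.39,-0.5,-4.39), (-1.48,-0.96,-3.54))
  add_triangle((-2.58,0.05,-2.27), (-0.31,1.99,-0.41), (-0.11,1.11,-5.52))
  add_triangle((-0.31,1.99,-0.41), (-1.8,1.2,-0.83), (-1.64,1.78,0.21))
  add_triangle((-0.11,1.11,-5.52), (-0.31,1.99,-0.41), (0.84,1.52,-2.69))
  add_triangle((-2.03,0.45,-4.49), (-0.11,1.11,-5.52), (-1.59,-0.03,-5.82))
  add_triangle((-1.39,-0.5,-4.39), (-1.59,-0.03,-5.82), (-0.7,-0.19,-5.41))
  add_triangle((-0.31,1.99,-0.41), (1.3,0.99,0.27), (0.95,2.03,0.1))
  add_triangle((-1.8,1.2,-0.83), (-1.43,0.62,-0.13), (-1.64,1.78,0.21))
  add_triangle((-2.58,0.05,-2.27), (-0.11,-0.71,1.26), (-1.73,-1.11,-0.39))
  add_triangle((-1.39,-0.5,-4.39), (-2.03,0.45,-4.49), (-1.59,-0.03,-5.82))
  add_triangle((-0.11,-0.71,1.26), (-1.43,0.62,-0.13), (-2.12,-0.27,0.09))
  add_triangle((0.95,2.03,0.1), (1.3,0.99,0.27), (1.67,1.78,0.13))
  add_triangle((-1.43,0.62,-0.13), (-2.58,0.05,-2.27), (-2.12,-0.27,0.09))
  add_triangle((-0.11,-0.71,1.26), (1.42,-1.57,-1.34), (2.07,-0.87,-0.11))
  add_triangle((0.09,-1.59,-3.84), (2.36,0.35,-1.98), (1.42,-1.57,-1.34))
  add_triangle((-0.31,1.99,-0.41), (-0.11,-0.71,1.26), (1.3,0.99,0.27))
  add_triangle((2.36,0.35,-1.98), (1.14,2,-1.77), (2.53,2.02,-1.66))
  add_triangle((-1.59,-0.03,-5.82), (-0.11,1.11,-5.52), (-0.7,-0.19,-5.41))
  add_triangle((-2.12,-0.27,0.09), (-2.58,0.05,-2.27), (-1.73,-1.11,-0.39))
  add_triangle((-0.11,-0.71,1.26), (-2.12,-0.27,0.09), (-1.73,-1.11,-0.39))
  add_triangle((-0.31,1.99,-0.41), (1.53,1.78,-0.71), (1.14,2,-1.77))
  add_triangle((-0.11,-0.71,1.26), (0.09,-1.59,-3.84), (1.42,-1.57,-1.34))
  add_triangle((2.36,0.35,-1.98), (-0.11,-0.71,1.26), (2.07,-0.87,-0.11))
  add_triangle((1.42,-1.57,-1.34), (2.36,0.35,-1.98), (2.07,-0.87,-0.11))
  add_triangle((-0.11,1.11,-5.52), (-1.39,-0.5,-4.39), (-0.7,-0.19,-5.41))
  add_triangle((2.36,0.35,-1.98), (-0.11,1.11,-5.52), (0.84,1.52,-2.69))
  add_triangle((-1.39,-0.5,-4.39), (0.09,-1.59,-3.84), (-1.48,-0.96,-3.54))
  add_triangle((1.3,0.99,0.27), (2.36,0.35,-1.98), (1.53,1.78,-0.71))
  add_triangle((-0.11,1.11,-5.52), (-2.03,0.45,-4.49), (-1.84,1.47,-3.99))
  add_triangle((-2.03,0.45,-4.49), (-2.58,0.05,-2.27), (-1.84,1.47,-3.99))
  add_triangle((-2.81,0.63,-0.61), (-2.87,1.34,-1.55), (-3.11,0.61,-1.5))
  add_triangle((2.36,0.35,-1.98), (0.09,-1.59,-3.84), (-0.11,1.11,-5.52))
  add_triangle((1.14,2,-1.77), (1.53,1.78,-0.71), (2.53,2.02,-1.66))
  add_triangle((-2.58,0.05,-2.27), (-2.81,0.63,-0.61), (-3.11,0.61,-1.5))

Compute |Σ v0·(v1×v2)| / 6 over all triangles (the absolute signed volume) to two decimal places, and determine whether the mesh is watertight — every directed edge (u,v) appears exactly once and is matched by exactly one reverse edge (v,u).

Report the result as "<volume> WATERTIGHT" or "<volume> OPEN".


42.22 OPEN

Per-triangle v0·(v1×v2)/6:
  t1: +0.2712
  t2: +1.2220
  t3: -0.1951
  t4: -0.1689
  t5: +2.1267
  t6: -2.2153
  t7: +0.4548
  t8: +0.0723
  t9: -0.1379
  t10: +0.2626
  t11: +0.3380
  t12: -0.6063
  t13: +3.0425
  t14: +0.7374
  t15: +0.1840
  t16: +0.2359
  t17: -0.2561
  t18: +0.0885
  t19: -0.1809
  t20: +0.1289
  t21: +0.7118
  t22: +1.0754
  t23: +1.2104
  t24: +0.4523
  t25: +0.8393
  t26: +4.5613
  t27: +0.5719
  t28: +1.8401
  t29: +1.5288
  t30: +0.3902
  t31: -0.0509
  t32: +0.2057
  t33: -0.3205
  t34: +0.4595
  t35: +0.3089
  t36: +0.0507
  t37: +0.6489
  t38: +0.7510
  t39: +2.5428
  t40: +0.5718
  t41: +0.8595
  t42: +1.0790
  t43: +0.8100
  t44: +0.5086
  t45: +0.6487
  t46: +1.1469
  t47: +0.0967
  t48: +1.2081
  t49: -0.7779
  t50: +2.2009
  t51: +0.8349
  t52: +0.6513
  t53: +1.9255
  t54: +1.2490
  t55: +0.3070
  t56: +5.2071
  t57: +0.3757
  t58: +0.1343
Σ = +42.2188 → |volume| = 42.22

Directed edges: 174 total; 6 unmatched, e.g. (-2.87,1.34,-1.55)→(-1.8,1.2,-0.83) → open.


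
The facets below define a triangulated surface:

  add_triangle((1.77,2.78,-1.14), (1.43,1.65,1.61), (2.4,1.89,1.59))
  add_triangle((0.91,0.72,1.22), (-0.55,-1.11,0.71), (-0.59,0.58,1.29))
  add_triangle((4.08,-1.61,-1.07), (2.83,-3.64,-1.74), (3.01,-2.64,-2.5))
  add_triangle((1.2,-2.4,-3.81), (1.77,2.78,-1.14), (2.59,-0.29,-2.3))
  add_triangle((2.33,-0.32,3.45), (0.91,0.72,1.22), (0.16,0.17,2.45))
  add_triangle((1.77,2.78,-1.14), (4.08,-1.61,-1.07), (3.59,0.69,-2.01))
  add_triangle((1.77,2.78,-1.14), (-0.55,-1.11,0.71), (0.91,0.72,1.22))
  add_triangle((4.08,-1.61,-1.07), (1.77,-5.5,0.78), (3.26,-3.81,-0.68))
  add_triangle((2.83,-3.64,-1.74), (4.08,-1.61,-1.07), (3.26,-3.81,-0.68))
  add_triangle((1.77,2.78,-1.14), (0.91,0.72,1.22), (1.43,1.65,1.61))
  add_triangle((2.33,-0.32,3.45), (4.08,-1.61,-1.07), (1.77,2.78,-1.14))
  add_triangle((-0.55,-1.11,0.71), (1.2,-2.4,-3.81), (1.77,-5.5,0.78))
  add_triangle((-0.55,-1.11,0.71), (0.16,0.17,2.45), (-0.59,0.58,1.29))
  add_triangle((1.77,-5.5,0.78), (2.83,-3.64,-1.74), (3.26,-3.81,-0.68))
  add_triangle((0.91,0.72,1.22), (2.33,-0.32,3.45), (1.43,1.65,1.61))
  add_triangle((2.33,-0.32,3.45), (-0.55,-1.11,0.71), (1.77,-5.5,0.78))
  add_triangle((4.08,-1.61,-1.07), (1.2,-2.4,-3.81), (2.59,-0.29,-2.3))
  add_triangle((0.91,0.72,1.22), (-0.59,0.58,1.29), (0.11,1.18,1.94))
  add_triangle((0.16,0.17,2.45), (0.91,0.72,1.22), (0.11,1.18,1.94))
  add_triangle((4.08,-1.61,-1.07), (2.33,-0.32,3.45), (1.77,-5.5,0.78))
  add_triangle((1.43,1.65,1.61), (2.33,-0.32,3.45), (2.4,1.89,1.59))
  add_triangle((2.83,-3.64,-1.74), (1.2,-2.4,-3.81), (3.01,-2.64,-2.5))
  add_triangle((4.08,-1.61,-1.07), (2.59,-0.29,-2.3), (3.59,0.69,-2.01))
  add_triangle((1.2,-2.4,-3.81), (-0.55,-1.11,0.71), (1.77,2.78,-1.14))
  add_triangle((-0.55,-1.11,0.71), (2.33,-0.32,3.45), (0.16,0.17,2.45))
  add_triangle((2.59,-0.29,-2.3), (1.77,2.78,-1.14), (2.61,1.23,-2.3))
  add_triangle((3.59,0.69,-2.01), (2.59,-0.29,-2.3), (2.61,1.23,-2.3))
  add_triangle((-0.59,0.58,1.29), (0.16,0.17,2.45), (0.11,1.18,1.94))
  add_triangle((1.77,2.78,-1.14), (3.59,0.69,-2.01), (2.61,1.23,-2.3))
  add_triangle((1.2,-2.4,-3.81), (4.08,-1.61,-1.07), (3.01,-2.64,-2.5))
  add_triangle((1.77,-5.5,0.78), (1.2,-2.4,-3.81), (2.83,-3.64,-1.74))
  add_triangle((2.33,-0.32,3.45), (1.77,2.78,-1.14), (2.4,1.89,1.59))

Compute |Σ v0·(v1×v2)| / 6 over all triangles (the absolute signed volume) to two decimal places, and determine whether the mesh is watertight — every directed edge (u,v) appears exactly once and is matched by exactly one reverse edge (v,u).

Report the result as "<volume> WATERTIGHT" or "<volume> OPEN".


Per-triangle v0·(v1×v2)/6:
  t1: +0.8520
  t2: -0.4428
  t3: +1.9497
  t4: +3.1058
  t5: +0.7357
  t6: +1.5593
  t7: -0.0567
  t8: +1.5638
  t9: +2.0125
  t10: -0.2120
  t11: +9.8813
  t12: +3.2349
  t13: +0.4386
  t14: +2.3511
  t15: +0.0751
  t16: +3.9594
  t17: +3.8631
  t18: -0.0604
  t19: +0.3588
  t20: +13.7667
  t21: +0.9706
  t22: +2.0469
  t23: +1.7899
  t24: -0.6702
  t25: +1.1325
  t26: -0.2609
  t27: +0.7657
  t28: +0.2845
  t29: +1.1594
  t30: +1.2108
  t31: +5.4256
  t32: +0.9364
Σ = +63.7270 → |volume| = 63.73

Directed edges: 96 total, each appears once with its reverse present → watertight.

63.73 WATERTIGHT


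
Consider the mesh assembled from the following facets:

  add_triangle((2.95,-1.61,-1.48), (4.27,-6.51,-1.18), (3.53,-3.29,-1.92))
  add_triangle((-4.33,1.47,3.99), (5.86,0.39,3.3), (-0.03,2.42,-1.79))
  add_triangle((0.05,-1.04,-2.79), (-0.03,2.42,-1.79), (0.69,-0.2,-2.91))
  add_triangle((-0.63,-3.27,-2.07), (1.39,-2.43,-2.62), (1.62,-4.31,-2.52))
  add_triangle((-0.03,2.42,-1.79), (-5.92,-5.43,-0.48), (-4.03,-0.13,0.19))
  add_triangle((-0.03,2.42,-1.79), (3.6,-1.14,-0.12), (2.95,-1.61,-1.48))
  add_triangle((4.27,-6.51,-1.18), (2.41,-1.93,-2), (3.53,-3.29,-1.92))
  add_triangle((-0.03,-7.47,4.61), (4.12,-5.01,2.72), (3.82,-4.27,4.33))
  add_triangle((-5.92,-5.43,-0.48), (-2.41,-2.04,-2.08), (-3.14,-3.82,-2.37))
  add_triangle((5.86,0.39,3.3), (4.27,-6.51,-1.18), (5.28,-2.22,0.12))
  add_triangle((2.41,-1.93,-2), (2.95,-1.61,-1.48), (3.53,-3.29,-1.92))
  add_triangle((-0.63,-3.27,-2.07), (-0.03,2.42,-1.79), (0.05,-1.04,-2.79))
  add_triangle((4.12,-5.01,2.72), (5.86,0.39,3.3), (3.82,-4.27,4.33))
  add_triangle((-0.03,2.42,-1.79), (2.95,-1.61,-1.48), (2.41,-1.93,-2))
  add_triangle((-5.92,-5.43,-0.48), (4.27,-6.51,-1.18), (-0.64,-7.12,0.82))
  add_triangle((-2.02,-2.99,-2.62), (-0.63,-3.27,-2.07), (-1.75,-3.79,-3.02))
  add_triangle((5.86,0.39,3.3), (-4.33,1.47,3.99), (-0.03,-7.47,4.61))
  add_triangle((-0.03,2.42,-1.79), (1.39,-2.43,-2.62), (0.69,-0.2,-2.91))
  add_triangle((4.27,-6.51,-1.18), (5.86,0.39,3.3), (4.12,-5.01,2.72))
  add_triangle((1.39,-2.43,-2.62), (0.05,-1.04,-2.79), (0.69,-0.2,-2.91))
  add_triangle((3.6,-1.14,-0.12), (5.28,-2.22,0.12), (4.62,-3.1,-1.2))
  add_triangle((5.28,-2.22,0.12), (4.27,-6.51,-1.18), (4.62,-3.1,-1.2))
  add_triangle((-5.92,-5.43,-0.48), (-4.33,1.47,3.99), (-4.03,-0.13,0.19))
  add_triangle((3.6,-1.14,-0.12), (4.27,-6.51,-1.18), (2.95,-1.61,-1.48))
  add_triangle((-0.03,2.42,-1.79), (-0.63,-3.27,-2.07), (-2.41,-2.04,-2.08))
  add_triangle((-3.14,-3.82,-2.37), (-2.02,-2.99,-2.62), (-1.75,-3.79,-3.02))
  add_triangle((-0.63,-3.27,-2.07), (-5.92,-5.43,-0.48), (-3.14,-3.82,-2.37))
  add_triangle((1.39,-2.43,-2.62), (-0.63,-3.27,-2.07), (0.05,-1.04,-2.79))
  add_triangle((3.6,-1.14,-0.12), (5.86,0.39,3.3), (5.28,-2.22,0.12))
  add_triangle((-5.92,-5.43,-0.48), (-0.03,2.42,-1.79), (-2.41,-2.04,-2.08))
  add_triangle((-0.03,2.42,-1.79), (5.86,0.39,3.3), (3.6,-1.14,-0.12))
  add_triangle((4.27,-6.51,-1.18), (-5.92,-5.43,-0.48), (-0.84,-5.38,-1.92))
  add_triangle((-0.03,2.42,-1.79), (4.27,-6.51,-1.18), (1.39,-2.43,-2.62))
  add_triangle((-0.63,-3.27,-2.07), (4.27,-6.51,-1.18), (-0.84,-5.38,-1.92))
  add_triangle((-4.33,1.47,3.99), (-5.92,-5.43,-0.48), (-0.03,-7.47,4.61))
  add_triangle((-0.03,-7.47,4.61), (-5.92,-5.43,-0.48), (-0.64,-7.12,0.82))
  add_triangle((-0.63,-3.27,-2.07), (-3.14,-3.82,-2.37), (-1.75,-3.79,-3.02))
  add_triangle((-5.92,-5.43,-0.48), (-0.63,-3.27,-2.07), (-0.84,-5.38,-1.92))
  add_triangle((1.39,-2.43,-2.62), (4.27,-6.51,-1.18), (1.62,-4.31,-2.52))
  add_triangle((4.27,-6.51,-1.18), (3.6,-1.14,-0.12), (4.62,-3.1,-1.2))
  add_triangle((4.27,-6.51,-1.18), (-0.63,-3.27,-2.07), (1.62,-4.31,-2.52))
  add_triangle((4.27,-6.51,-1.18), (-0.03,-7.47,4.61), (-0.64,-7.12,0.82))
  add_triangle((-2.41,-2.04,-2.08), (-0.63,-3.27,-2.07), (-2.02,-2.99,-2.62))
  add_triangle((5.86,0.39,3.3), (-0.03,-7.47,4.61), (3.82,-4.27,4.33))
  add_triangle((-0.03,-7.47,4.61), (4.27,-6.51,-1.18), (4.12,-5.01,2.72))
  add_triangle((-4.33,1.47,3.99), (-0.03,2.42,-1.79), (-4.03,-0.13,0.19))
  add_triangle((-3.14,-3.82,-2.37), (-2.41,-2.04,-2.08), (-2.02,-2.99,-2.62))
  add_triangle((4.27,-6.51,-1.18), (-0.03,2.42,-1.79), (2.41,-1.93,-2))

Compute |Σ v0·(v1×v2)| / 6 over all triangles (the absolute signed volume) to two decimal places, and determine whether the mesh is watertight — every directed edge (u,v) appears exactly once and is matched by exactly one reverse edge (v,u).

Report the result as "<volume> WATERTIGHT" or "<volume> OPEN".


378.06 WATERTIGHT

Per-triangle v0·(v1×v2)/6:
  t1: +0.9513
  t2: +18.2510
  t3: +0.9412
  t4: +1.6556
  t5: +7.5381
  t6: +2.7246
  t7: +0.8135
  t8: +10.5123
  t9: +2.1036
  t10: +9.9316
  t11: +0.4852
  t12: +1.0298
  t13: +9.4777
  t14: +1.4802
  t15: +18.8074
  t16: -0.0844
  t17: +54.8322
  t18: +0.4523
  t19: +21.1532
  t20: +0.9836
  t21: +0.6347
  t22: +4.1135
  t23: +12.5013
  t24: +3.8551
  t25: +3.4383
  t26: +0.4786
  t27: +3.7468
  t28: +2.0111
  t29: +1.5481
  t30: +4.2503
  t31: +7.4685
  t32: +12.1101
  t33: +4.1757
  t34: +4.1580
  t35: +56.6420
  t36: +23.3286
  t37: +0.8402
  t38: +4.2631
  t39: +2.4697
  t40: -2.2179
  t41: +3.3003
  t42: +23.0726
  t43: -0.1788
  t44: +4.5530
  t45: +24.8016
  t46: +8.0929
  t47: +0.5840
  t48: -0.0218
Σ = +378.0597 → |volume| = 378.06

Directed edges: 144 total, each appears once with its reverse present → watertight.


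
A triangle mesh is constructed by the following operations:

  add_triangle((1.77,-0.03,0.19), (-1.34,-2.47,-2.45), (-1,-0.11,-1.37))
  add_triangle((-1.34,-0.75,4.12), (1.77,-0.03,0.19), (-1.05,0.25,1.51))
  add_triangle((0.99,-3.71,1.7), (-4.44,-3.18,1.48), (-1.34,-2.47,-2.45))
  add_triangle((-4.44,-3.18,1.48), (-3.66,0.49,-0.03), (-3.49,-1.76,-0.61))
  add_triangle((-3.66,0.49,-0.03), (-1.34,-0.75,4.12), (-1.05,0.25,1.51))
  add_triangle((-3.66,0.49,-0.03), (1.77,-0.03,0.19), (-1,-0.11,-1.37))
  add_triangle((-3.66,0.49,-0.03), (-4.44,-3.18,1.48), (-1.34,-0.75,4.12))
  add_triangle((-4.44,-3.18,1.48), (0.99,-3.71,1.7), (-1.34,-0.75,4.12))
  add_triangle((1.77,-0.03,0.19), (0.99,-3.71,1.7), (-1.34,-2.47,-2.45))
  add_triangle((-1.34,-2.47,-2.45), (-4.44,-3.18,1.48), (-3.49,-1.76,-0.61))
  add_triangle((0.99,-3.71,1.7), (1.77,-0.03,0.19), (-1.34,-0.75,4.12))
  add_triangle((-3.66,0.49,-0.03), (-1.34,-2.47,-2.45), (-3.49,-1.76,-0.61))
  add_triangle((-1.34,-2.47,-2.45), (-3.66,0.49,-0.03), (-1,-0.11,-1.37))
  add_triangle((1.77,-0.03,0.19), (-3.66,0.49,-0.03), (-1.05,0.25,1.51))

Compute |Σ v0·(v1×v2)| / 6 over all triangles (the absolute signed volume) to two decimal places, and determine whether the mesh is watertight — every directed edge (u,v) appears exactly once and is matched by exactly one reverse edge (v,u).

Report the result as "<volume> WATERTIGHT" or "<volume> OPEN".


54.83 WATERTIGHT

Per-triangle v0·(v1×v2)/6:
  t1: +0.8421
  t2: +0.6620
  t3: +11.7411
  t4: +3.3988
  t5: +1.1367
  t6: +0.1458
  t7: +8.6515
  t8: +12.3272
  t9: +3.6845
  t10: +3.5672
  t11: +4.2822
  t12: +2.3741
  t13: +1.8380
  t14: +0.1800
Σ = +54.8312 → |volume| = 54.83

Directed edges: 42 total, each appears once with its reverse present → watertight.


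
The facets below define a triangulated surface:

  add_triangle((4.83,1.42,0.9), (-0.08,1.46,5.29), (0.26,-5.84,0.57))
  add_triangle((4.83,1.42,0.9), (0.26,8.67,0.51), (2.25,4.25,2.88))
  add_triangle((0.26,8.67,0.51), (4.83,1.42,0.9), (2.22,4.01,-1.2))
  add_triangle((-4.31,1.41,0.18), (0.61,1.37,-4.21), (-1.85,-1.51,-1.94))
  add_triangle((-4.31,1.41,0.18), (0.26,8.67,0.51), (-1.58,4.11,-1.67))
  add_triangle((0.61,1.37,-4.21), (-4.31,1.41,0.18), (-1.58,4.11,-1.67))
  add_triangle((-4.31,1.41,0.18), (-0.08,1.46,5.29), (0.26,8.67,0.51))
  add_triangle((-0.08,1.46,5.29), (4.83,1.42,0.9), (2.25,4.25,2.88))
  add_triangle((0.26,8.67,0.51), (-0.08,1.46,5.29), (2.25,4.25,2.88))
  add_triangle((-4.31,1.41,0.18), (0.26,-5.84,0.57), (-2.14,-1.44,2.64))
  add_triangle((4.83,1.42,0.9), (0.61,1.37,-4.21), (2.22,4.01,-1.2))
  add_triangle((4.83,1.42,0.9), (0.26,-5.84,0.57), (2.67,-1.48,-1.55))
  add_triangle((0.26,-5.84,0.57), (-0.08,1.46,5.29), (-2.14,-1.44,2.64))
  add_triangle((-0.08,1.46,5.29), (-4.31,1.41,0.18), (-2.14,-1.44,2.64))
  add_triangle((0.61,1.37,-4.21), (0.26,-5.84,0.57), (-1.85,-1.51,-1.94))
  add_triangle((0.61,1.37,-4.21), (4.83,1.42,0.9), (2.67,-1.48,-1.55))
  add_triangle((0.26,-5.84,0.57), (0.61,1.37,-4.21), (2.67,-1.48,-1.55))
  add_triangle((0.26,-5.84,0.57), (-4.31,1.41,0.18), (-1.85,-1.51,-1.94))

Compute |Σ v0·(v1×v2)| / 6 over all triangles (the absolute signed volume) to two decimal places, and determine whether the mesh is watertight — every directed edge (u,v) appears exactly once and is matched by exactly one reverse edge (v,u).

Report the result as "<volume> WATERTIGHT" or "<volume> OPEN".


235.38 OPEN

Per-triangle v0·(v1×v2)/6:
  t1: +25.8887
  t2: +15.6897
  t3: +12.4105
  t4: +8.6325
  t5: +12.2621
  t6: +8.8432
  t7: +32.7116
  t8: +12.3858
  t9: +16.4319
  t10: +9.6513
  t11: +10.1387
  t12: +10.7027
  t13: +11.6180
  t14: +10.7542
  t15: +8.9700
  t16: +9.8458
  t17: +9.2254
  t18: +9.2219
Σ = +235.3840 → |volume| = 235.38

Directed edges: 54 total; 4 unmatched, e.g. (2.22,4.01,-1.2)→(0.26,8.67,0.51) → open.


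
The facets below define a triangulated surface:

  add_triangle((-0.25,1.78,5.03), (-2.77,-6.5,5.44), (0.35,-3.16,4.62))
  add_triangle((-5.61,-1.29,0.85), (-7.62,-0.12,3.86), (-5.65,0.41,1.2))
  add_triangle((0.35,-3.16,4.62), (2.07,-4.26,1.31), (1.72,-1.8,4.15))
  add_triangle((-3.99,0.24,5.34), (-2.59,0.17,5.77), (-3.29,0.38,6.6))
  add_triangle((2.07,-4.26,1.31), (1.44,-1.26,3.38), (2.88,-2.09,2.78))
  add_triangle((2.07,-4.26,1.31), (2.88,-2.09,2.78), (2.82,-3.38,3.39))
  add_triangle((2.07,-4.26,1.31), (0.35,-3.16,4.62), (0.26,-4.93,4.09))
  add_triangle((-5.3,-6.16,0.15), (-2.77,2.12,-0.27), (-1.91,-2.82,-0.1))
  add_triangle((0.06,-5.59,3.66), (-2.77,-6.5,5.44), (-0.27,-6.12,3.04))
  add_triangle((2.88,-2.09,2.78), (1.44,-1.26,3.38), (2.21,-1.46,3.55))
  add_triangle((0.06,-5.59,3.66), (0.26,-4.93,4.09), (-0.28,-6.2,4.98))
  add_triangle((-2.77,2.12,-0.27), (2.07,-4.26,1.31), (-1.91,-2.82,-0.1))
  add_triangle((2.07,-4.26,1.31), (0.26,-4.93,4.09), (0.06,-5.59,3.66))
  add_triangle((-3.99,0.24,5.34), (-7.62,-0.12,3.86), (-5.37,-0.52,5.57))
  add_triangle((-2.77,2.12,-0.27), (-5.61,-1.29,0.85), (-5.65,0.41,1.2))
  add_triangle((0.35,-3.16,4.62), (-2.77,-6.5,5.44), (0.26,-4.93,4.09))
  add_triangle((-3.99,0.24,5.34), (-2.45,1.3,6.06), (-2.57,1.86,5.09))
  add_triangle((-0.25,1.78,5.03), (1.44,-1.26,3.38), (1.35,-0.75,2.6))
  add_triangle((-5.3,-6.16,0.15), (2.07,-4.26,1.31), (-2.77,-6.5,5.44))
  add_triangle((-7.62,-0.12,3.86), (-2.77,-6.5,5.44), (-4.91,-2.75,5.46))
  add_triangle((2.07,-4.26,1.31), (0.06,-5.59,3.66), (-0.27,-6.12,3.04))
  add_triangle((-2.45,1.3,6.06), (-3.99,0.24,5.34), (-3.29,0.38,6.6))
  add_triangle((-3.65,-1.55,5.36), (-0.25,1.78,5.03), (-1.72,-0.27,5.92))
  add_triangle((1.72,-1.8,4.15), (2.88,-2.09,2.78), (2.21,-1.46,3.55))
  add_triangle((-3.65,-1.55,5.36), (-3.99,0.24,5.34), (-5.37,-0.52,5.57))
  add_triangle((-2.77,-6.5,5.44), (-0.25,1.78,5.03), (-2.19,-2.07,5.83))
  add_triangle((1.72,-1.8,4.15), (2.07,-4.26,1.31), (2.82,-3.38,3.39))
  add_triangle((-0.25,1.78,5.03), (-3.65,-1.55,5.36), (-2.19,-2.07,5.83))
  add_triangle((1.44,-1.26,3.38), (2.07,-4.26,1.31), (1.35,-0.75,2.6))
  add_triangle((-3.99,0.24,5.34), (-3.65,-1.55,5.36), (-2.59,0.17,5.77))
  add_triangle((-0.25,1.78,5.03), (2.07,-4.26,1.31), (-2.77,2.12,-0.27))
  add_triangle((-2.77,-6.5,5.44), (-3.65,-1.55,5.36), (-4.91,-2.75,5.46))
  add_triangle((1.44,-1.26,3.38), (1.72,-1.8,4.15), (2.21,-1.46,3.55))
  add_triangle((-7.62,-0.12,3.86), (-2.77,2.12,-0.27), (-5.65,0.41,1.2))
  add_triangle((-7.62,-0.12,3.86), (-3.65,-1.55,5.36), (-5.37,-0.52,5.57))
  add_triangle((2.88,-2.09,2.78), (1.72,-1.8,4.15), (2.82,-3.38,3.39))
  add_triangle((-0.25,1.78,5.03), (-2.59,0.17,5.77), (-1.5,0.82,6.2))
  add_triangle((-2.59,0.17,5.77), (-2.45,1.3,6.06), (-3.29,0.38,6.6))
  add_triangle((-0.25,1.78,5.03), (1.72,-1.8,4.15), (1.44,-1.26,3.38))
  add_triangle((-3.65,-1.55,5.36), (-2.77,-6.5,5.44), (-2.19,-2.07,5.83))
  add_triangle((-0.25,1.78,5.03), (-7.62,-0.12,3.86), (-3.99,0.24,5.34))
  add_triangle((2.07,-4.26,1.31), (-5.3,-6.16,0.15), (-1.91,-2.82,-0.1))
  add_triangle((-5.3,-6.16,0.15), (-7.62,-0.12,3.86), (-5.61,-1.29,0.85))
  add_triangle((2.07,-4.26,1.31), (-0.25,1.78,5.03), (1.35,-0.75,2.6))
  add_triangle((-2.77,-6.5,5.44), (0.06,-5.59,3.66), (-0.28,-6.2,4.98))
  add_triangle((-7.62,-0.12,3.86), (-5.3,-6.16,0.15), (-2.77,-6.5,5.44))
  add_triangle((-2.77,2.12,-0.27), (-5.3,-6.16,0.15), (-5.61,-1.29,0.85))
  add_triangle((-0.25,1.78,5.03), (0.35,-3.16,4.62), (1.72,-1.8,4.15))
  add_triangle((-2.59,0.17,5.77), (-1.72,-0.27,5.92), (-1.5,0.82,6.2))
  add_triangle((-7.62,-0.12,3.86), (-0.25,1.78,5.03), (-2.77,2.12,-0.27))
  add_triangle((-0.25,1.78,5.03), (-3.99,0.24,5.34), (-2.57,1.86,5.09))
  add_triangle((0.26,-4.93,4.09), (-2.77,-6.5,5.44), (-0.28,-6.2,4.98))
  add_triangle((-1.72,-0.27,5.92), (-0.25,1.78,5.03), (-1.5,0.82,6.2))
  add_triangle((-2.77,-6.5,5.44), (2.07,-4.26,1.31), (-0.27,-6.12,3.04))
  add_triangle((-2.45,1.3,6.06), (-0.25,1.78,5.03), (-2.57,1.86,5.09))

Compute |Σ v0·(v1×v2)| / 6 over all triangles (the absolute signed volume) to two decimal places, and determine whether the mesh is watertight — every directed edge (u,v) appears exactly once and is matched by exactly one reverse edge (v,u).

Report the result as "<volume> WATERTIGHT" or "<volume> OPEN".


Per-triangle v0·(v1×v2)/6:
  t1: +14.1417
  t2: +3.7987
  t3: +5.2168
  t4: +0.2582
  t5: -2.7053
  t6: +1.3246
  t7: +3.3652
  t8: +0.9113
  t9: +2.9288
  t10: -0.2836
  t11: +0.4560
  t12: -2.0843
  t13: +1.9113
  t14: +2.9313
  t15: +1.9888
  t16: +5.1185
  t17: +1.8889
  t18: +0.7944
  t19: +27.6043
  t20: +10.6734
  t21: +2.2864
  t22: +1.3471
  t23: -2.5886
  t24: +0.5471
  t25: +2.1690
  t26: +4.7605
  t27: +1.5962
  t28: +6.2331
  t29: +0.7016
  t30: +2.7153
  t31: -7.0565
  t32: +6.2236
  t33: +0.1031
  t34: +3.5068
  t35: +3.4601
  t36: +1.4168
  t37: +0.7828
  t38: +0.4013
  t39: +0.4399
  t40: +7.5140
  t41: +5.6333
  t42: +1.6326
  t43: +11.5029
  t44: -2.8683
  t45: +2.0533
  t46: +51.9371
  t47: +4.8698
  t48: +6.1548
  t49: +1.1228
  t50: +17.2642
  t51: -3.3879
  t52: +0.4422
  t53: +0.7206
  t54: -3.0510
  t55: +1.7462
Σ = +212.5713 → |volume| = 212.57

Directed edges: 165 total; 9 unmatched, e.g. (-4.91,-2.75,5.46)→(-7.62,-0.12,3.86) → open.

212.57 OPEN


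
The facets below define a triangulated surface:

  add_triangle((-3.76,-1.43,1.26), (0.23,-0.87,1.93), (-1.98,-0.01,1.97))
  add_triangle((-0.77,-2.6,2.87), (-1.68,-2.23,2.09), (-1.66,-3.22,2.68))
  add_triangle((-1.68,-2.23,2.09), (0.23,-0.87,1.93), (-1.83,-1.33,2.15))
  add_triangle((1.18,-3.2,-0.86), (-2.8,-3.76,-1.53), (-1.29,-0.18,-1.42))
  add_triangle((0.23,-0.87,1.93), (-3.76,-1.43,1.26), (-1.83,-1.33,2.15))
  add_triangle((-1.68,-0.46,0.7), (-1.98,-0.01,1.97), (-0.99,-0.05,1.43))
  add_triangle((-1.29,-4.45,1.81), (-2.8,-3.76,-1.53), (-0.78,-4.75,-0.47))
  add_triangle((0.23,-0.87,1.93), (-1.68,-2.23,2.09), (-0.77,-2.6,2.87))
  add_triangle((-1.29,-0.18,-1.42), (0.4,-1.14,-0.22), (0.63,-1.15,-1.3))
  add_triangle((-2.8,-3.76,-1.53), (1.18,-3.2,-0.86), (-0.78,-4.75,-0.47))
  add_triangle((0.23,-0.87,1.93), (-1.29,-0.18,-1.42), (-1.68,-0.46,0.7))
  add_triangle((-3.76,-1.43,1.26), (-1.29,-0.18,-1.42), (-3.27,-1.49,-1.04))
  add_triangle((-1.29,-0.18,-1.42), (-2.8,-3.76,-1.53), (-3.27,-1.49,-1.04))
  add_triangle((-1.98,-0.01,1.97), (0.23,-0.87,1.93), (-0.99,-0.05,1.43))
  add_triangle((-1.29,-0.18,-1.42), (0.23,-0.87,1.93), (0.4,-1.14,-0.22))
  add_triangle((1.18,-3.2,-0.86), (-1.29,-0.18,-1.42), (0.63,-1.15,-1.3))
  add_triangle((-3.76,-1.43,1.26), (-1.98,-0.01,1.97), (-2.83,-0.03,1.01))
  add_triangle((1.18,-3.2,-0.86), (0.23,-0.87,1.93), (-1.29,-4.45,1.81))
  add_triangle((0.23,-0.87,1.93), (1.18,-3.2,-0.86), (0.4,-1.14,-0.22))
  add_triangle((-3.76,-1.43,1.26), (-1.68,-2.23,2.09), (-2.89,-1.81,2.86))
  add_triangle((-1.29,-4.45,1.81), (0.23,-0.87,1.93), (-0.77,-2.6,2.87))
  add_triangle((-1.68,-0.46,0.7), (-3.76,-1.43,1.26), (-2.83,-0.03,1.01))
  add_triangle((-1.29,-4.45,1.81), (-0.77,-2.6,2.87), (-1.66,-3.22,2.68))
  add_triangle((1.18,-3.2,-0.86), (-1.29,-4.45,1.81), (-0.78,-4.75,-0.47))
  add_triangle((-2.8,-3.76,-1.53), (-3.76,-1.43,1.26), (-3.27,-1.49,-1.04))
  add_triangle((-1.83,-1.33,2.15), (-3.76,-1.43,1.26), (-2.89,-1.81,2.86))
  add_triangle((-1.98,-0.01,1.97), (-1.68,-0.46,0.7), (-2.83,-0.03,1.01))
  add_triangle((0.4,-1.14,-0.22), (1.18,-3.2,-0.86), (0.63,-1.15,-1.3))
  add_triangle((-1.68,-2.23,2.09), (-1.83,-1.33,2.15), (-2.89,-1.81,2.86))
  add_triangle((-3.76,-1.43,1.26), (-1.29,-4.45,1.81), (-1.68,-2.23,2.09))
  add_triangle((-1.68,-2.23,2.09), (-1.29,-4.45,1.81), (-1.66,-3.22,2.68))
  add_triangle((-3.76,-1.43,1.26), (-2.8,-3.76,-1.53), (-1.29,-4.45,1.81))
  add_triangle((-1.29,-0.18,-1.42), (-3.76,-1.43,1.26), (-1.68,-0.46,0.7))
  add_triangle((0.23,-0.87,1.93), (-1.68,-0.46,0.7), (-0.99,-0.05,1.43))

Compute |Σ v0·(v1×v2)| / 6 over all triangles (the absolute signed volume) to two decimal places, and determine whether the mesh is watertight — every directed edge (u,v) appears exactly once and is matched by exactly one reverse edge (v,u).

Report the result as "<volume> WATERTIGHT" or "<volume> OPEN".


38.00 WATERTIGHT

Per-triangle v0·(v1×v2)/6:
  t1: +1.7185
  t2: +0.2726
  t3: +0.6403
  t4: +2.6868
  t5: -0.1246
  t6: -0.0807
  t7: +4.4009
  t8: +0.3499
  t9: -0.3368
  t10: +2.5023
  t11: -0.4131
  t12: +0.7017
  t13: +1.5092
  t14: +0.0959
  t15: -0.5592
  t16: +0.8675
  t17: +0.8279
  t18: +3.2368
  t19: -0.0193
  t20: +1.2057
  t21: +0.6672
  t22: -0.0829
  t23: +0.9601
  t24: +2.7977
  t25: +3.2262
  t26: -0.0669
  t27: -0.2640
  t28: -0.0013
  t29: +0.1545
  t30: +2.4152
  t31: +0.4129
  t32: +8.4512
  t33: +0.2344
  t34: -0.3912
Σ = +37.9953 → |volume| = 38.00

Directed edges: 102 total, each appears once with its reverse present → watertight.
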